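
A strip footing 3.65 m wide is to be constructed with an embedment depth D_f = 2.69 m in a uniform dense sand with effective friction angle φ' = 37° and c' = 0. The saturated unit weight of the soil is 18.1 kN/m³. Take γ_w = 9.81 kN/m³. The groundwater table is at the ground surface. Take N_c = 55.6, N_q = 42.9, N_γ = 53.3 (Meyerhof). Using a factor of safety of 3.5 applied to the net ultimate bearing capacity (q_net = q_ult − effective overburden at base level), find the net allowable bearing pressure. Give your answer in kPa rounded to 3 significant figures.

q_all(net) ≈ 497 kPa

With the water table at the surface the whole profile is submerged: γ' = 18.1 − 9.81 = 8.29 kN/m³, so q = γ'·D_f = 22.3 kPa; the same γ' applies in the ½γBN_γ term.
q_ult = q·N_q + 0.5·γ·B·N_γ
     = 22.3 × 42.9 + 0.5 × 8.29 × 3.65 × 53.3
     = 956.67 + 806.39 = 1763.1 kPa.
Net ultimate: q_net = 1763.1 − 22.3 = 1740.8 kPa.
q_all(net) = 1740.8 / 3.5 = 497.36 kPa.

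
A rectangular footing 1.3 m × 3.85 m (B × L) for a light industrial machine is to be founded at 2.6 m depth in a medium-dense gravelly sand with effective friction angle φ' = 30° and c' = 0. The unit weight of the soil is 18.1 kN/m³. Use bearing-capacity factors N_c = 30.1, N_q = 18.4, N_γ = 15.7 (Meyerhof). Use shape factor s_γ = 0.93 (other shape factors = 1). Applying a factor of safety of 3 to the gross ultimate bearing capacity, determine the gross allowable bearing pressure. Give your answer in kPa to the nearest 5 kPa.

q = γ·D_f = 18.1 × 2.6 = 47.06 kPa.
q·N_q = 47.06 × 18.4 = 865.9 kPa
0.5·γ·B·N_γ·s_γ = 0.5 × 18.1 × 1.3 × 15.7 × 0.93 = 171.78 kPa
q_ult = 865.9 + 171.78 = 1037.7 kPa.
q_all = q_ult / FS = 1037.7 / 3 = 345.89 kPa.

q_all ≈ 345 kPa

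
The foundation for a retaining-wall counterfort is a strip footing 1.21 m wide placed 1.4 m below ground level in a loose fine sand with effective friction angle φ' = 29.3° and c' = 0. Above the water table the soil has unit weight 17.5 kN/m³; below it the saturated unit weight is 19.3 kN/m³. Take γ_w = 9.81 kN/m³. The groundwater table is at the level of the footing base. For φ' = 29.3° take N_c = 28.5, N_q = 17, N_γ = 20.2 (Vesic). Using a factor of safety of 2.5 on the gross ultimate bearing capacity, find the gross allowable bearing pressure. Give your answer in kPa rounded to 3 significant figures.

Effective surcharge at the founding depth q = γ·D_f = 17.5 × 1.4 = 24.5 kPa.
The water table coincides with the base, so in the self-weight term γ → γ' = 9.49 kN/m³.
q_ult = q·N_q + 0.5·γ·B·N_γ
     = 24.5 × 17 + 0.5 × 9.49 × 1.21 × 20.2
     = 416.5 + 115.98 = 532.48 kPa.
q_all = 532.48 / 2.5 = 212.99 kPa.

q_all ≈ 213 kPa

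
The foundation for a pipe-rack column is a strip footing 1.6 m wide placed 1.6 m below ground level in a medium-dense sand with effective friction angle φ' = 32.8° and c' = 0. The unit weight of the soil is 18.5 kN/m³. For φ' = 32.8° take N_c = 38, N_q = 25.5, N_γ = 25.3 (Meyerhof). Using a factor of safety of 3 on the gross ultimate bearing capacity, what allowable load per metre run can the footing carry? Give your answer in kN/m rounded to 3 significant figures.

Effective surcharge at the founding depth q = γ·D_f = 18.5 × 1.6 = 29.6 kPa.
q_ult = q·N_q + 0.5·γ·B·N_γ
     = 29.6 × 25.5 + 0.5 × 18.5 × 1.6 × 25.3
     = 754.8 + 374.44 = 1129.2 kPa.
Gross allowable pressure q_all = 1129.2 / 3 = 376.41 kPa.
Allowable wall load = q_all × B = 376.41 × 1.6 = 602.26 kN per metre run.

≈ 602 kN/m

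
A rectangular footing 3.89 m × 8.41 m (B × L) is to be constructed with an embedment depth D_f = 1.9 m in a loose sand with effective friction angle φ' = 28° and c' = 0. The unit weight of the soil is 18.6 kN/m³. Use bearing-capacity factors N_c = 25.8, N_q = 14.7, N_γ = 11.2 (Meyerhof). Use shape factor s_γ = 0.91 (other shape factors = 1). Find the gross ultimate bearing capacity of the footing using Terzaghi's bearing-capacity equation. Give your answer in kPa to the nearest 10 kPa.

q_ult ≈ 890 kPa

Effective surcharge at the founding depth q = γ·D_f = 18.6 × 1.9 = 35.34 kPa.
q_ult = q·N_q + 0.5·γ·B·N_γ·s_γ
     = 35.34 × 14.7 + 0.5 × 18.6 × 3.89 × 11.2 × 0.91
     = 519.5 + 368.72 = 888.21 kPa.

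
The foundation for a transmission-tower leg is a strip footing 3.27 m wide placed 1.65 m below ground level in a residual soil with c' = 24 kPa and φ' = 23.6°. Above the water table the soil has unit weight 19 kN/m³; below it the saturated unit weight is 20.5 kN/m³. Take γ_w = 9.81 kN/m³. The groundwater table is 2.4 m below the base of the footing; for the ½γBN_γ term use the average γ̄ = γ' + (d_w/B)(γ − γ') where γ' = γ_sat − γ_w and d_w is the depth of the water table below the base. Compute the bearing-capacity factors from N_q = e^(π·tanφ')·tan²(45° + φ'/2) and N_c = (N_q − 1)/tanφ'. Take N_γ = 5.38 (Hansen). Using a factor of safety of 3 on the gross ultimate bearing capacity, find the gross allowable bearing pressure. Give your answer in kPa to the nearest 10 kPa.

q_all ≈ 300 kPa

N_q = e^(π·tan23.6°)·tan²(56.8°) = 9.21; N_c = (N_q − 1)/tanφ' = 18.8.
Effective surcharge at the founding depth q = γ·D_f = 19 × 1.65 = 31.35 kPa.
With d_w = 2.4 m < B, γ̄ = 10.69 + (2.4/3.27) × (19 − 10.69) = 16.789 kN/m³.
q_ult = c·N_c + q·N_q + 0.5·γ·B·N_γ
     = 24 × 18.8 + 31.35 × 9.2134 + 0.5 × 16.789 × 3.27 × 5.38
     = 451.19 + 288.84 + 147.68 = 887.71 kPa.
q_all = 887.71 / 3 = 295.9 kPa.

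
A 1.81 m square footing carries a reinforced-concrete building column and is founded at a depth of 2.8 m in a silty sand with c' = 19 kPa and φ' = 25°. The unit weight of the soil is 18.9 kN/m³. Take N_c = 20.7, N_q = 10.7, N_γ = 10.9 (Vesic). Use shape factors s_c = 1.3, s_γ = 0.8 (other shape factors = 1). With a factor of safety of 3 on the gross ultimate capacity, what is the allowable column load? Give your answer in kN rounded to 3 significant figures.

Effective surcharge at the founding depth q = γ·D_f = 18.9 × 2.8 = 52.92 kPa.
q_ult = c·N_c·s_c + q·N_q + 0.5·γ·B·N_γ·s_γ
     = 19 × 20.7 × 1.3 + 52.92 × 10.7 + 0.5 × 18.9 × 1.81 × 10.9 × 0.8
     = 511.29 + 566.24 + 149.15 = 1226.7 kPa.
Gross allowable pressure q_all = 1226.7 / 3 = 408.9 kPa.
Footing area = 3.2761 m², so allowable column load = 408.9 × 3.2761 = 1339.6 kN.

P_all ≈ 1340 kN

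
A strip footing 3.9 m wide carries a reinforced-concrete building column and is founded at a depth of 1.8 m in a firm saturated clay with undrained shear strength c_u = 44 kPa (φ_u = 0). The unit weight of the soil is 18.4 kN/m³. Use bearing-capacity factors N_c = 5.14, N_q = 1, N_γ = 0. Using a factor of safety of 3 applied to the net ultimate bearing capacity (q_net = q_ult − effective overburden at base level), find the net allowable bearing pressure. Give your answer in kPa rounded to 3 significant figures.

q_all(net) ≈ 75.4 kPa

Overburden at base level: q = 18.4 × 1.8 = 33.12 kPa.
Cohesion term c·N_c = 44 × 5.14 = 226.16 kPa; surcharge term q·N_q = 33.12 × 1 = 33.12 kPa.
q_ult = 226.16 + 33.12 = 259.28 kPa.
Net ultimate: q_net = 259.28 − 33.12 = 226.16 kPa.
q_all(net) = 226.16 / 3 = 75.387 kPa.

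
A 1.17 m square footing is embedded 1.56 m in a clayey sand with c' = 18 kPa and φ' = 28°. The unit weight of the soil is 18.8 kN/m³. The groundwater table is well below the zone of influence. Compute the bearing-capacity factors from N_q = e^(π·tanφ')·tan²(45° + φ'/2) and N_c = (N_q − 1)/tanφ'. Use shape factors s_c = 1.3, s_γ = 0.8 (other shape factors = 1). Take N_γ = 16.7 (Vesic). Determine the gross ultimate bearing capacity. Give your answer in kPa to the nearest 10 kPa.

q_ult ≈ 1180 kPa

tan28° = 0.5317, so N_q = e^(π×0.5317)·tan²(59°) = 5.314 × 2.77 = 14.72.
N_c = (14.72 − 1)/tan28° = 25.8.
Overburden at base level: q = 18.8 × 1.56 = 29.328 kPa.
Cohesion term c·N_c·s_c = 18 × 25.803 × 1.3 = 603.8 kPa; surcharge term q·N_q = 29.328 × 14.72 = 431.7 kPa; self-weight term 0.5·γ·B·N_γ·s_γ = 0.5 × 18.8 × 1.17 × 16.7 × 0.8 = 146.93 kPa.
q_ult = 603.8 + 431.7 + 146.93 = 1182.4 kPa.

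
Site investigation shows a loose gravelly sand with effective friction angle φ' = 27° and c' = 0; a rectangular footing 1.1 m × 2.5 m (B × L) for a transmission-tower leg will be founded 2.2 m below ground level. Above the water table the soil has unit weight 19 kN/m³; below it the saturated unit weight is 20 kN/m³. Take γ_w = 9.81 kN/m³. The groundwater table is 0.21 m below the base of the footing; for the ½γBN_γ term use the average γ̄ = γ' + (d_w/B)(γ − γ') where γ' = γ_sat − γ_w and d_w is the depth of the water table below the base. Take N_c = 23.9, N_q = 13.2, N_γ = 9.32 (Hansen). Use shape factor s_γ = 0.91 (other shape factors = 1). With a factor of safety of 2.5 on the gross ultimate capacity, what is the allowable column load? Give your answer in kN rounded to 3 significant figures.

Overburden at base level: q = 19 × 2.2 = 41.8 kPa.
The water table is 0.21 m below the base (< B = 1.1 m), so the ½γBN_γ term uses γ̄ = γ' + (d_w/B)(γ − γ') = 10.19 + (0.21/1.1)(19 − 10.19) = 11.872 kN/m³.
Surcharge term q·N_q = 41.8 × 13.2 = 551.76 kPa; self-weight term 0.5·γ·B·N_γ·s_γ = 0.5 × 11.872 × 1.1 × 9.32 × 0.91 = 55.378 kPa.
q_ult = 551.76 + 55.378 = 607.14 kPa.
Gross allowable pressure q_all = 607.14 / 2.5 = 242.86 kPa.
Footing area = 2.75 m², so allowable column load = 242.86 × 2.75 = 667.85 kN.

P_all ≈ 668 kN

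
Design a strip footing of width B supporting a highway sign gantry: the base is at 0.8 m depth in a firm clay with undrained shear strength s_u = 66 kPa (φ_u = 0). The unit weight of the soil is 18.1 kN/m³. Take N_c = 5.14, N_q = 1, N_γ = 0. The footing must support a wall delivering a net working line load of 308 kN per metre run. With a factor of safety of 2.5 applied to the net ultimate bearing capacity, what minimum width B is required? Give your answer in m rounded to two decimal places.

B = 2.27 m

Effective surcharge at the founding depth q = γ·D_f = 18.1 × 0.8 = 14.48 kPa.
q_ult = c·N_c + q·N_q
     = 66 × 5.14 + 14.48 × 1
     = 339.24 + 14.48 = 353.72 kPa.
For φ = 0 the ½γBN_γ term vanishes, so q_ult is independent of B. q_net = 353.72 − 14.48 = 339.24 kPa; q_all(net) = 339.24/2.5 = 135.7 kPa.
Required width B = w / q_all(net) = 308 / 135.7 = 2.27 m.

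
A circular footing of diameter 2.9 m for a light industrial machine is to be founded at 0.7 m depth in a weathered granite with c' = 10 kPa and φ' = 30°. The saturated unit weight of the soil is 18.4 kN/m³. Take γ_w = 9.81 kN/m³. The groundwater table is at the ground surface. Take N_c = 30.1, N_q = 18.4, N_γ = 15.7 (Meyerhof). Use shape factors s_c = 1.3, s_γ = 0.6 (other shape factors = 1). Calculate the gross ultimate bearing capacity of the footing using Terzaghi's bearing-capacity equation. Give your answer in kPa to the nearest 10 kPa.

q_ult ≈ 620 kPa

γ' = 18.4 − 9.81 = 8.59 kN/m³ (submerged throughout). q = 8.59 × 0.7 = 6.013 kPa; the same γ' applies in the ½γBN_γ term.
c·N_c·s_c = 10 × 30.1 × 1.3 = 391.3 kPa
q·N_q = 6.013 × 18.4 = 110.64 kPa
0.5·γ·B·N_γ·s_γ = 0.5 × 8.59 × 2.9 × 15.7 × 0.6 = 117.33 kPa
q_ult = 391.3 + 110.64 + 117.33 = 619.27 kPa.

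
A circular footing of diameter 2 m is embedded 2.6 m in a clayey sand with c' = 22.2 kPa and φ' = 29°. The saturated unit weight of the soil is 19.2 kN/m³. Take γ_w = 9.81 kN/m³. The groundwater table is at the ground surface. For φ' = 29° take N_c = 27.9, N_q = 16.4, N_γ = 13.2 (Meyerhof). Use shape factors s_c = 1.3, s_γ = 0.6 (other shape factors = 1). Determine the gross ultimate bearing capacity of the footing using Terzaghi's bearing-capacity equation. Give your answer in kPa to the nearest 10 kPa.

With the water table at the surface the whole profile is submerged: γ' = 19.2 − 9.81 = 9.39 kN/m³, so q = γ'·D_f = 24.414 kPa; the same γ' applies in the ½γBN_γ term.
q_ult = c·N_c·s_c + q·N_q + 0.5·γ·B·N_γ·s_γ
     = 22.2 × 27.9 × 1.3 + 24.414 × 16.4 + 0.5 × 9.39 × 2 × 13.2 × 0.6
     = 805.19 + 400.39 + 74.369 = 1280 kPa.

q_ult ≈ 1280 kPa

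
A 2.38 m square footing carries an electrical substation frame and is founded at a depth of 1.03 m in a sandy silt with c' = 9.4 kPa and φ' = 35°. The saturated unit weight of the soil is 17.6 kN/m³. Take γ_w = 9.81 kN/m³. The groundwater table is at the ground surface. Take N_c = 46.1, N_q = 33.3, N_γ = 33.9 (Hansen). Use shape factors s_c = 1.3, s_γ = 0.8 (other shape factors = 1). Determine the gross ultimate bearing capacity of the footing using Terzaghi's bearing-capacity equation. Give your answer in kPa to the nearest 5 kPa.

q_ult ≈ 1080 kPa

With the water table at the surface the whole profile is submerged: γ' = 17.6 − 9.81 = 7.79 kN/m³, so q = γ'·D_f = 8.0237 kPa; the same γ' applies in the ½γBN_γ term.
q_ult = c·N_c·s_c + q·N_q + 0.5·γ·B·N_γ·s_γ
     = 9.4 × 46.1 × 1.3 + 8.0237 × 33.3 + 0.5 × 7.79 × 2.38 × 33.9 × 0.8
     = 563.34 + 267.19 + 251.41 = 1081.9 kPa.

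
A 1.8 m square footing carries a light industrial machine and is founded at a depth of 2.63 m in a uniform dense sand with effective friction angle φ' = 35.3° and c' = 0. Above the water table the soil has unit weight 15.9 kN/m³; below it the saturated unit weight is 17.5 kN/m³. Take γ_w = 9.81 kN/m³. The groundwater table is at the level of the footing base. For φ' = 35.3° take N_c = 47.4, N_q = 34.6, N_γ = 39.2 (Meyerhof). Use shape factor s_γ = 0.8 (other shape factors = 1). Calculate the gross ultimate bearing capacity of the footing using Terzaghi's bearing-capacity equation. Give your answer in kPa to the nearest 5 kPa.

Effective surcharge at the founding depth q = γ·D_f = 15.9 × 2.63 = 41.817 kPa.
The water table coincides with the base, so in the self-weight term γ → γ' = 7.69 kN/m³.
q_ult = q·N_q + 0.5·γ·B·N_γ·s_γ
     = 41.817 × 34.6 + 0.5 × 7.69 × 1.8 × 39.2 × 0.8
     = 1446.9 + 217.04 = 1663.9 kPa.

q_ult ≈ 1665 kPa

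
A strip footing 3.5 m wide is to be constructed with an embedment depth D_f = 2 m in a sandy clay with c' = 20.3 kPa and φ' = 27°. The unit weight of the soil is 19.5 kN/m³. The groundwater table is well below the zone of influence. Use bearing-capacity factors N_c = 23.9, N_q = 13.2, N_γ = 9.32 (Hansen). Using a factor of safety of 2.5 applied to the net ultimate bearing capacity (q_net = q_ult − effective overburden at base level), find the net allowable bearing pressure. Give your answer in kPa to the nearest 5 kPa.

q_all(net) ≈ 510 kPa

q = γ·D_f = 19.5 × 2 = 39 kPa.
c·N_c = 20.3 × 23.9 = 485.17 kPa
q·N_q = 39 × 13.2 = 514.8 kPa
0.5·γ·B·N_γ = 0.5 × 19.5 × 3.5 × 9.32 = 318.05 kPa
q_ult = 485.17 + 514.8 + 318.05 = 1318 kPa.
Net ultimate: q_net = 1318 − 39 = 1279 kPa.
q_all(net) = 1279 / 2.5 = 511.61 kPa.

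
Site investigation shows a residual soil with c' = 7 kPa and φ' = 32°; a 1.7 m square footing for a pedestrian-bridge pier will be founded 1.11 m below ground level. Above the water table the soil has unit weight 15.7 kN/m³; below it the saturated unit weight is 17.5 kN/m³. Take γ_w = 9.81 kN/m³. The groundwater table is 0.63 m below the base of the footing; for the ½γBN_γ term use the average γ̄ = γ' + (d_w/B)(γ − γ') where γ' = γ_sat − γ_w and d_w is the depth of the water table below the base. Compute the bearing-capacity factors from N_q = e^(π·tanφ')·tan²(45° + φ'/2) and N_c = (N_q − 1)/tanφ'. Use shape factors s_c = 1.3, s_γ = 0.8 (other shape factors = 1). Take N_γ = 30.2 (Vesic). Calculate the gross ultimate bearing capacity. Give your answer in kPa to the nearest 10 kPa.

q_ult ≈ 950 kPa

tan32° = 0.6249, so N_q = e^(π×0.6249)·tan²(61°) = 7.121 × 3.255 = 23.18.
N_c = (23.18 − 1)/tan32° = 35.49.
Overburden at base level: q = 15.7 × 1.11 = 17.427 kPa.
The water table is 0.63 m below the base (< B = 1.7 m), so the ½γBN_γ term uses γ̄ = γ' + (d_w/B)(γ − γ') = 7.69 + (0.63/1.7)(15.7 − 7.69) = 10.658 kN/m³.
Cohesion term c·N_c·s_c = 7 × 35.49 × 1.3 = 322.96 kPa; surcharge term q·N_q = 17.427 × 23.177 = 403.9 kPa; self-weight term 0.5·γ·B·N_γ·s_γ = 0.5 × 10.658 × 1.7 × 30.2 × 0.8 = 218.88 kPa.
q_ult = 322.96 + 403.9 + 218.88 = 945.74 kPa.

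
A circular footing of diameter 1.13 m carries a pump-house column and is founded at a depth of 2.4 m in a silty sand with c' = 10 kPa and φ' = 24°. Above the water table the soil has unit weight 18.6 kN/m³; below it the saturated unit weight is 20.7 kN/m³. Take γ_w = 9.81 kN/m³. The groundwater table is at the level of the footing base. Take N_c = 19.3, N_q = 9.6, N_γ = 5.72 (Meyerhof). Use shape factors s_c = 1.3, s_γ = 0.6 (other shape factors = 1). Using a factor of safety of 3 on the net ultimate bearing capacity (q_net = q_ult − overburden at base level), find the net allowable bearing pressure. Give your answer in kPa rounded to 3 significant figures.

q_all(net) ≈ 219 kPa

Effective surcharge at the founding depth q = γ·D_f = 18.6 × 2.4 = 44.64 kPa.
The water table coincides with the base, so in the self-weight term γ → γ' = 10.89 kN/m³.
q_ult = c·N_c·s_c + q·N_q + 0.5·γ·B·N_γ·s_γ
     = 10 × 19.3 × 1.3 + 44.64 × 9.6 + 0.5 × 10.89 × 1.13 × 5.72 × 0.6
     = 250.9 + 428.54 + 21.117 = 700.56 kPa.
q_net = 700.56 − 44.64 = 655.92 kPa.
q_all(net) = 655.92 / 3 = 218.64 kPa.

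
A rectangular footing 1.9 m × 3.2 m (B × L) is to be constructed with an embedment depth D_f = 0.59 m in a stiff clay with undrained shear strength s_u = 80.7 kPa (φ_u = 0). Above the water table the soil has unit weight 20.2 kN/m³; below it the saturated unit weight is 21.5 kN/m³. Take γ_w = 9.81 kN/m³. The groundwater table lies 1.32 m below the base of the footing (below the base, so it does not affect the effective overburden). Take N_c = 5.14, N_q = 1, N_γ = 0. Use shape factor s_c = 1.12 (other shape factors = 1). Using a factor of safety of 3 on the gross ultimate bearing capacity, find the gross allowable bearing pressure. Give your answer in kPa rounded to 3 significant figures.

q_all ≈ 159 kPa

Overburden at base level: q = 20.2 × 0.59 = 11.918 kPa.
Cohesion term c·N_c·s_c = 80.7 × 5.14 × 1.12 = 464.57 kPa; surcharge term q·N_q = 11.918 × 1 = 11.918 kPa.
q_ult = 464.57 + 11.918 = 476.49 kPa.
q_all = 476.49 / 3 = 158.83 kPa.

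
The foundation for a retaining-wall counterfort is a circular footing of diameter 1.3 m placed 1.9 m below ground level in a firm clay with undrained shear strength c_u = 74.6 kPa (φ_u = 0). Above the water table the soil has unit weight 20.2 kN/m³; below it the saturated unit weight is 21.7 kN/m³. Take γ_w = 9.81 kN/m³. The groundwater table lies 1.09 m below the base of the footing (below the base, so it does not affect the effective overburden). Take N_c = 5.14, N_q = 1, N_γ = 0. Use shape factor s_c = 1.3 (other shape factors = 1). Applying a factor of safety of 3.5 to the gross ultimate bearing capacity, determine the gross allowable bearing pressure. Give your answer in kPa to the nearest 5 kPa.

q_all ≈ 155 kPa

Effective surcharge at the founding depth q = γ·D_f = 20.2 × 1.9 = 38.38 kPa.
q_ult = c·N_c·s_c + q·N_q
     = 74.6 × 5.14 × 1.3 + 38.38 × 1
     = 498.48 + 38.38 = 536.86 kPa.
q_all = q_ult / FS = 536.86 / 3.5 = 153.39 kPa.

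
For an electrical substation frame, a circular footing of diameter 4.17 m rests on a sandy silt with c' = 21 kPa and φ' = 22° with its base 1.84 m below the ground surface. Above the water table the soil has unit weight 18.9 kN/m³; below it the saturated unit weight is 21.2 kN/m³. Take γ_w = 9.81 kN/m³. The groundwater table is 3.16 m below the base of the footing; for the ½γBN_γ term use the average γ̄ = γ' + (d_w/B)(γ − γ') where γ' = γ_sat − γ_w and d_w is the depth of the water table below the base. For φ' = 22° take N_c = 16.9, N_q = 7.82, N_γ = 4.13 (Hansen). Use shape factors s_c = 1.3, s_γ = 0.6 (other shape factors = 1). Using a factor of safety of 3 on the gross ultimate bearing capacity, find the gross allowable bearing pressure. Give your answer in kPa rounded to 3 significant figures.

q_all ≈ 274 kPa

q = γ·D_f = 18.9 × 1.84 = 34.776 kPa.
γ' = 11.39 kN/m³; averaging over the depth B below the base, γ̄ = γ' + (d_w/B)(γ − γ') = 17.081 kN/m³.
c·N_c·s_c = 21 × 16.9 × 1.3 = 461.37 kPa
q·N_q = 34.776 × 7.82 = 271.95 kPa
0.5·γ·B·N_γ·s_γ = 0.5 × 17.081 × 4.17 × 4.13 × 0.6 = 88.251 kPa
q_ult = 461.37 + 271.95 + 88.251 = 821.57 kPa.
q_all = 821.57 / 3 = 273.86 kPa.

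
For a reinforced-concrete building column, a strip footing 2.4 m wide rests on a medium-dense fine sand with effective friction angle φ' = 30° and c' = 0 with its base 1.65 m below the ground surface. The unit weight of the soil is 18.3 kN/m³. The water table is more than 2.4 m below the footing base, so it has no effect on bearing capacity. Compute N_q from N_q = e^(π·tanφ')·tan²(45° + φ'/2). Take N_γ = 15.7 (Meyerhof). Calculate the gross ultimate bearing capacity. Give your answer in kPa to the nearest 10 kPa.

tan30° = 0.5774, so N_q = e^(π×0.5774)·tan²(60°) = 6.134 × 3.0 = 18.4.
Effective surcharge at the founding depth q = γ·D_f = 18.3 × 1.65 = 30.195 kPa.
q_ult = q·N_q + 0.5·γ·B·N_γ
     = 30.195 × 18.401 + 0.5 × 18.3 × 2.4 × 15.7
     = 555.62 + 344.77 = 900.39 kPa.

q_ult ≈ 900 kPa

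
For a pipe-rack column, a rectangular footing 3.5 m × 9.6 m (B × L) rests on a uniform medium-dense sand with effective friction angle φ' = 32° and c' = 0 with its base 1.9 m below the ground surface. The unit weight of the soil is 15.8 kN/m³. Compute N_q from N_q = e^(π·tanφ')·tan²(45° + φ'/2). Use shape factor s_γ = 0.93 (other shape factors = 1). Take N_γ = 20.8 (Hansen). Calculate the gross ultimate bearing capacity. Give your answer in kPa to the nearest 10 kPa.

q_ult ≈ 1230 kPa

tan32° = 0.6249, so N_q = e^(π×0.6249)·tan²(61°) = 7.121 × 3.255 = 23.18.
Overburden at base level: q = 15.8 × 1.9 = 30.02 kPa.
Surcharge term q·N_q = 30.02 × 23.177 = 695.77 kPa; self-weight term 0.5·γ·B·N_γ·s_γ = 0.5 × 15.8 × 3.5 × 20.8 × 0.93 = 534.86 kPa.
q_ult = 695.77 + 534.86 = 1230.6 kPa.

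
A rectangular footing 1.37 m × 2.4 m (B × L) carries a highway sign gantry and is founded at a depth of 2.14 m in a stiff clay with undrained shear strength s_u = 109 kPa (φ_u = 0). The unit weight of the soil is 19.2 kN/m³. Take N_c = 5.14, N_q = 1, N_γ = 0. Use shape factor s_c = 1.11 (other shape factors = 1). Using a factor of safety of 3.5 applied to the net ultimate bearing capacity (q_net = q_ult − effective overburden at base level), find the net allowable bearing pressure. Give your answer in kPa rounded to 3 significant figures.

q_all(net) ≈ 178 kPa

Overburden at base level: q = 19.2 × 2.14 = 41.088 kPa.
Cohesion term c·N_c·s_c = 109 × 5.14 × 1.11 = 621.89 kPa; surcharge term q·N_q = 41.088 × 1 = 41.088 kPa.
q_ult = 621.89 + 41.088 = 662.98 kPa.
Net ultimate: q_net = 662.98 − 41.088 = 621.89 kPa.
q_all(net) = 621.89 / 3.5 = 177.68 kPa.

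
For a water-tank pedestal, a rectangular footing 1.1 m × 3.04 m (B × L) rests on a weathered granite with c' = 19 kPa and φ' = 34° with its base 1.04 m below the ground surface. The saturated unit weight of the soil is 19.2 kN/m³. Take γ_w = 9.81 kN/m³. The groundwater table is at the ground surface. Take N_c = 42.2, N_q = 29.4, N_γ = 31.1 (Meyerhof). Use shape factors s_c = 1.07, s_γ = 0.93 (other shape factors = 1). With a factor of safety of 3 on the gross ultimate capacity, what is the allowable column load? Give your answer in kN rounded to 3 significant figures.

γ' = 19.2 − 9.81 = 9.39 kN/m³ (submerged throughout). q = 9.39 × 1.04 = 9.7656 kPa; the same γ' applies in the ½γBN_γ term.
c·N_c·s_c = 19 × 42.2 × 1.07 = 857.93 kPa
q·N_q = 9.7656 × 29.4 = 287.11 kPa
0.5·γ·B·N_γ·s_γ = 0.5 × 9.39 × 1.1 × 31.1 × 0.93 = 149.37 kPa
q_ult = 857.93 + 287.11 + 149.37 = 1294.4 kPa.
Gross allowable pressure q_all = 1294.4 / 3 = 431.47 kPa.
Footing area = 3.344 m², so allowable column load = 431.47 × 3.344 = 1442.8 kN.

P_all ≈ 1440 kN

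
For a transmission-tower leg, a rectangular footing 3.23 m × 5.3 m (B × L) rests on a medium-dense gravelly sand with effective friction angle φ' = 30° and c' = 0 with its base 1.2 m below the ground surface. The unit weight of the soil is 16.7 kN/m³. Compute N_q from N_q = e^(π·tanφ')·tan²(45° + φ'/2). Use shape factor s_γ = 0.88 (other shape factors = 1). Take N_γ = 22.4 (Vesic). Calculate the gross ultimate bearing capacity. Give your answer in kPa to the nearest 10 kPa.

q_ult ≈ 900 kPa

tan30° = 0.5774, so N_q = e^(π×0.5774)·tan²(60°) = 6.134 × 3.0 = 18.4.
Effective surcharge at the founding depth q = γ·D_f = 16.7 × 1.2 = 20.04 kPa.
q_ult = q·N_q + 0.5·γ·B·N_γ·s_γ
     = 20.04 × 18.401 + 0.5 × 16.7 × 3.23 × 22.4 × 0.88
     = 368.76 + 531.64 = 900.4 kPa.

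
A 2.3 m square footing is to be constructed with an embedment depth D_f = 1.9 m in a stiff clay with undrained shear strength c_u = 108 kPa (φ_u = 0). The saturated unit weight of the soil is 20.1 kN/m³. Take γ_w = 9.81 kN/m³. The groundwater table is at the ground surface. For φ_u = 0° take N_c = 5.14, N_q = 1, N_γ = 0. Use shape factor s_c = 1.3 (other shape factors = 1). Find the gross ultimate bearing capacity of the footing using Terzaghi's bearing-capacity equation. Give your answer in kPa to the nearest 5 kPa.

Water table at ground surface, so effective unit weight γ' = 20.1 − 9.81 = 10.29 kN/m³ is used throughout; overburden q = 10.29 × 1.9 = 19.551 kPa.
Cohesion term c·N_c·s_c = 108 × 5.14 × 1.3 = 721.66 kPa; surcharge term q·N_q = 19.551 × 1 = 19.551 kPa.
q_ult = 721.66 + 19.551 = 741.21 kPa.

q_ult ≈ 740 kPa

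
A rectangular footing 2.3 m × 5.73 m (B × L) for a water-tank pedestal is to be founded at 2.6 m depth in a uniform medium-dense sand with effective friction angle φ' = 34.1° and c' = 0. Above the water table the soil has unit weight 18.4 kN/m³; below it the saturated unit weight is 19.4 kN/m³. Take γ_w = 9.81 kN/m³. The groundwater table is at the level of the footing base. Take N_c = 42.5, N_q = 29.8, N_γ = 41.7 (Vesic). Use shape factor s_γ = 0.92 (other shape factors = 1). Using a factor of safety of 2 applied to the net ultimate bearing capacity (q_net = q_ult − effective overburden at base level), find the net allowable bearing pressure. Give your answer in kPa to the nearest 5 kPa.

q = γ·D_f = 18.4 × 2.6 = 47.84 kPa.
For the ½γBN_γ term take γ' = 19.4 − 9.81 = 9.59 kN/m³ (soil below base is submerged).
q·N_q = 47.84 × 29.8 = 1425.6 kPa
0.5·γ·B·N_γ·s_γ = 0.5 × 9.59 × 2.3 × 41.7 × 0.92 = 423.1 kPa
q_ult = 1425.6 + 423.1 = 1848.7 kPa.
Net ultimate: q_net = 1848.7 − 47.84 = 1800.9 kPa.
q_all(net) = 1800.9 / 2 = 900.44 kPa.

q_all(net) ≈ 900 kPa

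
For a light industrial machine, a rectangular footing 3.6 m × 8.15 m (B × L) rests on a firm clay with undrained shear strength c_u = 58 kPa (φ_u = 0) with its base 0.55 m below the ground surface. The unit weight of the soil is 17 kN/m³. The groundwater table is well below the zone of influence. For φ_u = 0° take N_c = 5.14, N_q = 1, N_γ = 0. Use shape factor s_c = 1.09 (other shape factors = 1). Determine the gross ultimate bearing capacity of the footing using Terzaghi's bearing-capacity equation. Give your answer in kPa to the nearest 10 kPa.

q = γ·D_f = 17 × 0.55 = 9.35 kPa.
c·N_c·s_c = 58 × 5.14 × 1.09 = 324.95 kPa
q·N_q = 9.35 × 1 = 9.35 kPa
q_ult = 324.95 + 9.35 = 334.3 kPa.

q_ult ≈ 330 kPa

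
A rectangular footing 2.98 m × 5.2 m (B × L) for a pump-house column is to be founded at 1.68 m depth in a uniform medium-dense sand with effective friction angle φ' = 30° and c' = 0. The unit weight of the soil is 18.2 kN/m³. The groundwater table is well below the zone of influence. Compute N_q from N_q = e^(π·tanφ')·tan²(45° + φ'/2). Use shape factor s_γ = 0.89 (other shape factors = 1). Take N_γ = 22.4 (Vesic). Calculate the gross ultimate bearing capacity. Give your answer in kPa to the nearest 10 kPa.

q_ult ≈ 1100 kPa

tan30° = 0.5774, so N_q = e^(π×0.5774)·tan²(60°) = 6.134 × 3.0 = 18.4.
Overburden at base level: q = 18.2 × 1.68 = 30.576 kPa.
Surcharge term q·N_q = 30.576 × 18.401 = 562.63 kPa; self-weight term 0.5·γ·B·N_γ·s_γ = 0.5 × 18.2 × 2.98 × 22.4 × 0.89 = 540.62 kPa.
q_ult = 562.63 + 540.62 = 1103.3 kPa.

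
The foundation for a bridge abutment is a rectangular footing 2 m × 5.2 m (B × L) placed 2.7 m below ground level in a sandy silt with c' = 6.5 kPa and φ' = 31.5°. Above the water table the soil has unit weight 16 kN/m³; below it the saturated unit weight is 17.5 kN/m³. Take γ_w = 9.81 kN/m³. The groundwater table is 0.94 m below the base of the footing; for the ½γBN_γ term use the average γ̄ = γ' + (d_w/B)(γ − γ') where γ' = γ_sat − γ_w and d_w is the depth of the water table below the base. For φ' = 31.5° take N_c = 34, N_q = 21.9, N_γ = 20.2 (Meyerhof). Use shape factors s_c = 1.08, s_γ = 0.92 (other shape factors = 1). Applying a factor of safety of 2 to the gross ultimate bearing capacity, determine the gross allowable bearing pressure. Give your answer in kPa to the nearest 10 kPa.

q_all ≈ 700 kPa

Overburden at base level: q = 16 × 2.7 = 43.2 kPa.
The water table is 0.94 m below the base (< B = 2 m), so the ½γBN_γ term uses γ̄ = γ' + (d_w/B)(γ − γ') = 7.69 + (0.94/2)(16 − 7.69) = 11.596 kN/m³.
Cohesion term c·N_c·s_c = 6.5 × 34 × 1.08 = 238.68 kPa; surcharge term q·N_q = 43.2 × 21.9 = 946.08 kPa; self-weight term 0.5·γ·B·N_γ·s_γ = 0.5 × 11.596 × 2 × 20.2 × 0.92 = 215.49 kPa.
q_ult = 238.68 + 946.08 + 215.49 = 1400.3 kPa.
q_all = q_ult / FS = 1400.3 / 2 = 700.13 kPa.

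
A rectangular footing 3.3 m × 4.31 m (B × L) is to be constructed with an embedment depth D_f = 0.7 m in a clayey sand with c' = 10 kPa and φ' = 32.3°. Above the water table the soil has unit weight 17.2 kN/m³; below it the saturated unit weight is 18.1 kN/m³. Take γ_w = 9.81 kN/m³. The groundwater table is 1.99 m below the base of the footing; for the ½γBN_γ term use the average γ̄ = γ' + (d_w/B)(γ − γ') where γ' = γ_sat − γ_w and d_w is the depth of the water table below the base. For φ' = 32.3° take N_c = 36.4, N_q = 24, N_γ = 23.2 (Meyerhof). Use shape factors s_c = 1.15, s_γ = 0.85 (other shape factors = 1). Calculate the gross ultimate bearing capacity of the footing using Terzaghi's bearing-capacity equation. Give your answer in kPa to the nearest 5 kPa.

q_ult ≈ 1150 kPa

q = γ·D_f = 17.2 × 0.7 = 12.04 kPa.
γ' = 8.29 kN/m³; averaging over the depth B below the base, γ̄ = γ' + (d_w/B)(γ − γ') = 13.663 kN/m³.
c·N_c·s_c = 10 × 36.4 × 1.15 = 418.6 kPa
q·N_q = 12.04 × 24 = 288.96 kPa
0.5·γ·B·N_γ·s_γ = 0.5 × 13.663 × 3.3 × 23.2 × 0.85 = 444.57 kPa
q_ult = 418.6 + 288.96 + 444.57 = 1152.1 kPa.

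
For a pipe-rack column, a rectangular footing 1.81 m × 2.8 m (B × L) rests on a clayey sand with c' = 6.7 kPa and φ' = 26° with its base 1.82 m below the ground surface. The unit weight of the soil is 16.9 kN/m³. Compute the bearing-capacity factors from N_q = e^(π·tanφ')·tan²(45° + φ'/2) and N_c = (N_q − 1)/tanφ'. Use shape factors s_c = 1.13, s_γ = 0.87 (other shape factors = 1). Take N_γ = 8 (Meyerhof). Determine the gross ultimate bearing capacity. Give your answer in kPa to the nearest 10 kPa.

tan26° = 0.4877, so N_q = e^(π×0.4877)·tan²(58°) = 4.629 × 2.561 = 11.85.
N_c = (11.85 − 1)/tan26° = 22.25.
Overburden at base level: q = 16.9 × 1.82 = 30.758 kPa.
Cohesion term c·N_c·s_c = 6.7 × 22.254 × 1.13 = 168.49 kPa; surcharge term q·N_q = 30.758 × 11.854 = 364.61 kPa; self-weight term 0.5·γ·B·N_γ·s_γ = 0.5 × 16.9 × 1.81 × 8 × 0.87 = 106.45 kPa.
q_ult = 168.49 + 364.61 + 106.45 = 639.55 kPa.

q_ult ≈ 640 kPa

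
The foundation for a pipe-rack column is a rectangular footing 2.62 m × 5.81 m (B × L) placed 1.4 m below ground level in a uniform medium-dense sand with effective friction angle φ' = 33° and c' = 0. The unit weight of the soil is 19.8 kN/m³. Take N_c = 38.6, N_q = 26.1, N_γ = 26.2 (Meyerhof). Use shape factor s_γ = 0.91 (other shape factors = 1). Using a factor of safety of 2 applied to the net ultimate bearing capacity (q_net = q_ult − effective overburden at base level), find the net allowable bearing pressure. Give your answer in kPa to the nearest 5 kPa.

q_all(net) ≈ 655 kPa

q = γ·D_f = 19.8 × 1.4 = 27.72 kPa.
q·N_q = 27.72 × 26.1 = 723.49 kPa
0.5·γ·B·N_γ·s_γ = 0.5 × 19.8 × 2.62 × 26.2 × 0.91 = 618.41 kPa
q_ult = 723.49 + 618.41 = 1341.9 kPa.
Net ultimate: q_net = 1341.9 − 27.72 = 1314.2 kPa.
q_all(net) = 1314.2 / 2 = 657.09 kPa.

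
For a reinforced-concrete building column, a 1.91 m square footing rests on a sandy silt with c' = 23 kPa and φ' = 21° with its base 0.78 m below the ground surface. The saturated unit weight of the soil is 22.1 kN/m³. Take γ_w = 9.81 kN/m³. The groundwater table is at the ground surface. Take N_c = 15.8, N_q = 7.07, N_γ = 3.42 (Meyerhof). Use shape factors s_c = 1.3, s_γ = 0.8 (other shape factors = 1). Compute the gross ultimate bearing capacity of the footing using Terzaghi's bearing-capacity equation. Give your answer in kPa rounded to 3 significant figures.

With the water table at the surface the whole profile is submerged: γ' = 22.1 − 9.81 = 12.29 kN/m³, so q = γ'·D_f = 9.5862 kPa; the same γ' applies in the ½γBN_γ term.
q_ult = c·N_c·s_c + q·N_q + 0.5·γ·B·N_γ·s_γ
     = 23 × 15.8 × 1.3 + 9.5862 × 7.07 + 0.5 × 12.29 × 1.91 × 3.42 × 0.8
     = 472.42 + 67.774 + 32.112 = 572.31 kPa.

q_ult ≈ 572 kPa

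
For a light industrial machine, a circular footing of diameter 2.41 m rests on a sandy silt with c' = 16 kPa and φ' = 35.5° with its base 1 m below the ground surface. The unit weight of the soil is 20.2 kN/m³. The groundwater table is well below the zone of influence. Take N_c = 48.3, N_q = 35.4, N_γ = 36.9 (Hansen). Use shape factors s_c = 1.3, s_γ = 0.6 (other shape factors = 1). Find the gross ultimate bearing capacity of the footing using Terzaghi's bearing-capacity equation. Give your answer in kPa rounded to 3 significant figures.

q_ult ≈ 2260 kPa

Effective surcharge at the founding depth q = γ·D_f = 20.2 × 1 = 20.2 kPa.
q_ult = c·N_c·s_c + q·N_q + 0.5·γ·B·N_γ·s_γ
     = 16 × 48.3 × 1.3 + 20.2 × 35.4 + 0.5 × 20.2 × 2.41 × 36.9 × 0.6
     = 1004.6 + 715.08 + 538.91 = 2258.6 kPa.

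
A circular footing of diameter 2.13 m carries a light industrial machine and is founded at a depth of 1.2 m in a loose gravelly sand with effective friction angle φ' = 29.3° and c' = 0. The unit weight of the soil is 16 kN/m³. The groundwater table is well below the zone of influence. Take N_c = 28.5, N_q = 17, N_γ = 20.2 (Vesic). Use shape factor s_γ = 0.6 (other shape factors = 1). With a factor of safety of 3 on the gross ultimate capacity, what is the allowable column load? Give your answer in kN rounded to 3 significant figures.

P_all ≈ 633 kN

Effective surcharge at the founding depth q = γ·D_f = 16 × 1.2 = 19.2 kPa.
q_ult = q·N_q + 0.5·γ·B·N_γ·s_γ
     = 19.2 × 17 + 0.5 × 16 × 2.13 × 20.2 × 0.6
     = 326.4 + 206.52 = 532.92 kPa.
Gross allowable pressure q_all = 532.92 / 3 = 177.64 kPa.
Footing area = 3.5633 m², so allowable column load = 177.64 × 3.5633 = 632.99 kN.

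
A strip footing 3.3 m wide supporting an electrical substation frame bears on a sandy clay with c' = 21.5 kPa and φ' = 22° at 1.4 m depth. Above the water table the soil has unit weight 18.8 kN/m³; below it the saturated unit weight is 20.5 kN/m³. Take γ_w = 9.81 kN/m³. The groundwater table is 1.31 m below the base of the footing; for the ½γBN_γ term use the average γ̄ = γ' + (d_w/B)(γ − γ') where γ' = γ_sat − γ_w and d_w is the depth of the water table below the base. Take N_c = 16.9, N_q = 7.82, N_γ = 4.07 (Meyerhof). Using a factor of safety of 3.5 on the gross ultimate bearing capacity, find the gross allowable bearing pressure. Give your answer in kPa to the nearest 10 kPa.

q_all ≈ 190 kPa

Overburden at base level: q = 18.8 × 1.4 = 26.32 kPa.
The water table is 1.31 m below the base (< B = 3.3 m), so the ½γBN_γ term uses γ̄ = γ' + (d_w/B)(γ − γ') = 10.69 + (1.31/3.3)(18.8 − 10.69) = 13.909 kN/m³.
Cohesion term c·N_c = 21.5 × 16.9 = 363.35 kPa; surcharge term q·N_q = 26.32 × 7.82 = 205.82 kPa; self-weight term 0.5·γ·B·N_γ = 0.5 × 13.909 × 3.3 × 4.07 = 93.409 kPa.
q_ult = 363.35 + 205.82 + 93.409 = 662.58 kPa.
q_all = 662.58 / 3.5 = 189.31 kPa.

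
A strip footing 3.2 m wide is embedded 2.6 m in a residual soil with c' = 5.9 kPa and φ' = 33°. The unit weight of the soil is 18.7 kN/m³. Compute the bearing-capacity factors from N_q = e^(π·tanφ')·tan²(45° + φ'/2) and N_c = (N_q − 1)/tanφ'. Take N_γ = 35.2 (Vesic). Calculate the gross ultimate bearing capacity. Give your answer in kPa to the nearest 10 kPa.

tan33° = 0.6494, so N_q = e^(π×0.6494)·tan²(61.5°) = 7.692 × 3.392 = 26.09.
N_c = (26.09 − 1)/tan33° = 38.64.
q = γ·D_f = 18.7 × 2.6 = 48.62 kPa.
c·N_c = 5.9 × 38.638 = 227.97 kPa
q·N_q = 48.62 × 26.092 = 1268.6 kPa
0.5·γ·B·N_γ = 0.5 × 18.7 × 3.2 × 35.2 = 1053.2 kPa
q_ult = 227.97 + 1268.6 + 1053.2 = 2549.7 kPa.

q_ult ≈ 2550 kPa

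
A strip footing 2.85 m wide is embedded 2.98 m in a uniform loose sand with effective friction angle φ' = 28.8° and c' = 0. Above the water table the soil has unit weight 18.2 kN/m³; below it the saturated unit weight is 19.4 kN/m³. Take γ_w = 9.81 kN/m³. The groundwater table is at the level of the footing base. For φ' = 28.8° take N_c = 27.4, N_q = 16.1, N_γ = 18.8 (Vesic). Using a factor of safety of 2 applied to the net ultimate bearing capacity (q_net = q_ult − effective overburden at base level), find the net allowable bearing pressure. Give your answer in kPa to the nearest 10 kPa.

Overburden at base level: q = 18.2 × 2.98 = 54.236 kPa.
Below the base the soil is submerged, so the ½γBN_γ term uses γ' = 19.4 − 9.81 = 9.59 kN/m³.
Surcharge term q·N_q = 54.236 × 16.1 = 873.2 kPa; self-weight term 0.5·γ·B·N_γ = 0.5 × 9.59 × 2.85 × 18.8 = 256.92 kPa.
q_ult = 873.2 + 256.92 = 1130.1 kPa.
Net ultimate: q_net = 1130.1 − 54.236 = 1075.9 kPa.
q_all(net) = 1075.9 / 2 = 537.94 kPa.

q_all(net) ≈ 540 kPa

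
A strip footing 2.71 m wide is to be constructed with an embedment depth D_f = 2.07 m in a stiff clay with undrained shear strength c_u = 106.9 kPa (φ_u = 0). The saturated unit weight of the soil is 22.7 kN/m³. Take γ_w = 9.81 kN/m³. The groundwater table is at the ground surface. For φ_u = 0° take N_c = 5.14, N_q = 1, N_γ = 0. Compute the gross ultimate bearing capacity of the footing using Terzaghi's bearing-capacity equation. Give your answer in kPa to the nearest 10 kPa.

q_ult ≈ 580 kPa

γ' = 22.7 − 9.81 = 12.89 kN/m³ (submerged throughout). q = 12.89 × 2.07 = 26.682 kPa.
c·N_c = 106.9 × 5.14 = 549.47 kPa
q·N_q = 26.682 × 1 = 26.682 kPa
q_ult = 549.47 + 26.682 = 576.15 kPa.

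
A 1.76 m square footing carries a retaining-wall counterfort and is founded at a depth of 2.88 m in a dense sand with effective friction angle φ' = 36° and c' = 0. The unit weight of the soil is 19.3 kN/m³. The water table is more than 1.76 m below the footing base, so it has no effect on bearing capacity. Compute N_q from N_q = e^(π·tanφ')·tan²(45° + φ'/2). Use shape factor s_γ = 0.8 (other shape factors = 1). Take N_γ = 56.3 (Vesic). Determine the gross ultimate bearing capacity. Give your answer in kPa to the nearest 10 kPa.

tan36° = 0.7265, so N_q = e^(π×0.7265)·tan²(63°) = 9.801 × 3.852 = 37.75.
Overburden at base level: q = 19.3 × 2.88 = 55.584 kPa.
Surcharge term q·N_q = 55.584 × 37.752 = 2098.4 kPa; self-weight term 0.5·γ·B·N_γ·s_γ = 0.5 × 19.3 × 1.76 × 56.3 × 0.8 = 764.96 kPa.
q_ult = 2098.4 + 764.96 = 2863.4 kPa.

q_ult ≈ 2860 kPa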